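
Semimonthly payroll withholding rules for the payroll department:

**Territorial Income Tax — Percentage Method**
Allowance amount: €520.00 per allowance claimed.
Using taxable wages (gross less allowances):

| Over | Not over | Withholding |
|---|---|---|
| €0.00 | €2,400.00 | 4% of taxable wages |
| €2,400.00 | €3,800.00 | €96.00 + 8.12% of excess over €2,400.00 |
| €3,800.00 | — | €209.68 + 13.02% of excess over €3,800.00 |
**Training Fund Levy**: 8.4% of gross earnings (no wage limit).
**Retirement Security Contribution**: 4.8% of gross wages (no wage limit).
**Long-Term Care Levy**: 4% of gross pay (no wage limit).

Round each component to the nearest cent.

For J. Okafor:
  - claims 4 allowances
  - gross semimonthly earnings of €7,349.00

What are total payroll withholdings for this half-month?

Territorial Income Tax: taxable = €7,349.00 − 4×€520.00 = €5,269.00
  €209.68 + 13.02% × (€5,269.00 − €3,800.00) = €209.68 + 13.02% × €1,469.00 = €400.94
Training Fund Levy: 8.4% × €7,349.00 = €617.32
Retirement Security Contribution: 4.8% × €7,349.00 = €352.75
Long-Term Care Levy: 4% × €7,349.00 = €293.96
Total: €400.94 + €617.32 + €352.75 + €293.96 = €1,664.97

€1,664.97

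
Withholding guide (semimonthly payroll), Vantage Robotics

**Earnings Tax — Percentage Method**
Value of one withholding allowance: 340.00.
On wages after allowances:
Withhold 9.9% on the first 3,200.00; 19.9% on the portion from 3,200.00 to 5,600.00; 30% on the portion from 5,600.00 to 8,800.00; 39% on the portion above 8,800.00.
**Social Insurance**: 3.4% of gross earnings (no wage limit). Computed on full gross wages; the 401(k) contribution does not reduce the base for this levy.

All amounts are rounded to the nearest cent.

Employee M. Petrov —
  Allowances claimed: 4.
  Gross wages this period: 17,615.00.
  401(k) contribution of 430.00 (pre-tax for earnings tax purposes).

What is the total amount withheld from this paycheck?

5,093.06

Earnings Tax: taxable = 17,615.00 − 430.00 − 4×340.00 = 15,825.00
  1,754.40 + 39% × (15,825.00 − 8,800.00) = 1,754.40 + 39% × 7,025.00 = 4,494.15
Social Insurance: 3.4% × 17,615.00 = 598.91
Total: 4,494.15 + 598.91 = 5,093.06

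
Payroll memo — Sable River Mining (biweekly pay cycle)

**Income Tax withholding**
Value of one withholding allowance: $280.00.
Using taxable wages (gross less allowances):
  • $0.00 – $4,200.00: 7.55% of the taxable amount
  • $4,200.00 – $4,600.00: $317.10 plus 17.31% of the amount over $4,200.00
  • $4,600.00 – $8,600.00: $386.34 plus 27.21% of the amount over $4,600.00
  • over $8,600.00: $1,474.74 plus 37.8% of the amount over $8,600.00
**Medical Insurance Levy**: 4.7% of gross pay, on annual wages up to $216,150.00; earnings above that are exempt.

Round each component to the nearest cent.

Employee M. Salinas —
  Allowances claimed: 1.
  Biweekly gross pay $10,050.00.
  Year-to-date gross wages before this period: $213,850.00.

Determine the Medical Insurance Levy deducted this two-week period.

Medical Insurance Levy: cap $216,150.00 − YTD $213,850.00 = $2,300.00 subject; 4.7% × $2,300.00 = $108.10

$108.10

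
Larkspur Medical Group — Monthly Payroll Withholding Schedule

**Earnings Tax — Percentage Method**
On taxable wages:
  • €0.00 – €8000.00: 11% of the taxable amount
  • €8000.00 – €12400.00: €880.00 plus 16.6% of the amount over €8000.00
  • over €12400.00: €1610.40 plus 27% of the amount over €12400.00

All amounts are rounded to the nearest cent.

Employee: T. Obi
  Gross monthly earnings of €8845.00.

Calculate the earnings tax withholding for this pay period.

€1020.27

Earnings Tax: taxable = €8845.00
  €880.00 + 16.6% × (€8845.00 − €8000.00) = €880.00 + 16.6% × €845.00 = €1020.27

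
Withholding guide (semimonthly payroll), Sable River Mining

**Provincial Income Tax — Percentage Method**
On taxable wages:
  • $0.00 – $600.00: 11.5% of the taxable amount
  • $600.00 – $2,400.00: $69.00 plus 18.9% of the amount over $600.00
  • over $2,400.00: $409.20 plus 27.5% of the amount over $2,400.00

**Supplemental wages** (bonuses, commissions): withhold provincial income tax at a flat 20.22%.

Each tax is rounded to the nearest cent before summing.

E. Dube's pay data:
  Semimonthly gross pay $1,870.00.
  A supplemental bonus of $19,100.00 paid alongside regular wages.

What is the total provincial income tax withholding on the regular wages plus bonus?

Provincial Income Tax: taxable = $1,870.00
  $69.00 + 18.9% × ($1,870.00 − $600.00) = $69.00 + 18.9% × $1,270.00 = $309.03
Supplemental (20.22% flat on bonus): 20.22% × $19,100.00 = $3,862.02
Total provincial income tax: $309.03 + $3,862.02 = $4,171.05

$4,171.05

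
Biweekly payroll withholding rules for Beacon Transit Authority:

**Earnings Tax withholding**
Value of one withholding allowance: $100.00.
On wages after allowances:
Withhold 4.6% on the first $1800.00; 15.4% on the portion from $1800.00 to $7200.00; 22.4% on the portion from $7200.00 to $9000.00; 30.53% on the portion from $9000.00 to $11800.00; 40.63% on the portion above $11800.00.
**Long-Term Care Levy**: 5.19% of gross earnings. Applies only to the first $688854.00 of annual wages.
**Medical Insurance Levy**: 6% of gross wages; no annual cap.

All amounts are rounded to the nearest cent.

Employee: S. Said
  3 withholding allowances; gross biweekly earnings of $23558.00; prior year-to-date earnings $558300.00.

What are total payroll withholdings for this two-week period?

Earnings Tax: taxable = $23558.00 − 3×$100.00 = $23258.00
  $2172.44 + 40.63% × ($23258.00 − $11800.00) = $2172.44 + 40.63% × $11458.00 = $6827.83
Long-Term Care Levy: 5.19% × $23558.00 = $1222.66
Medical Insurance Levy: 6% × $23558.00 = $1413.48
Total: $6827.83 + $1222.66 + $1413.48 = $9463.97

$9463.97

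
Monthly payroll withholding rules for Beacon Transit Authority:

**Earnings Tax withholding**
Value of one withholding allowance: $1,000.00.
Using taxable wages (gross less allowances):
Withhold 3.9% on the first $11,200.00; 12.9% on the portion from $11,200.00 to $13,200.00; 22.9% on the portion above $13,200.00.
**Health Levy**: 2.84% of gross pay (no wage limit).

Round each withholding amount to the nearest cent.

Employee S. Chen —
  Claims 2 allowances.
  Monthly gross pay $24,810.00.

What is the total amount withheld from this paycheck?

Earnings Tax: taxable = $24,810.00 − 2×$1,000.00 = $22,810.00
  $694.80 + 22.9% × ($22,810.00 − $13,200.00) = $694.80 + 22.9% × $9,610.00 = $2,895.49
Health Levy: 2.84% × $24,810.00 = $704.60
Total: $2,895.49 + $704.60 = $3,600.09

$3,600.09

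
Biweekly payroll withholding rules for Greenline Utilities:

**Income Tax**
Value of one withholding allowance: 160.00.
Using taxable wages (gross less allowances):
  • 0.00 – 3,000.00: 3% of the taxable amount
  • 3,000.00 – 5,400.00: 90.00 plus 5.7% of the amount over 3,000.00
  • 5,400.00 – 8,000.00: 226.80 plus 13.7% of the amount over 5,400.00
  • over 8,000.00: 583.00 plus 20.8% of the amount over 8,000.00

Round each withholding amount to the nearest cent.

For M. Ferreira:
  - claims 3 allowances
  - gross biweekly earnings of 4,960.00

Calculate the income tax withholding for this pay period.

Income Tax: taxable = 4,960.00 − 3×160.00 = 4,480.00
  90.00 + 5.7% × (4,480.00 − 3,000.00) = 90.00 + 5.7% × 1,480.00 = 174.36

174.36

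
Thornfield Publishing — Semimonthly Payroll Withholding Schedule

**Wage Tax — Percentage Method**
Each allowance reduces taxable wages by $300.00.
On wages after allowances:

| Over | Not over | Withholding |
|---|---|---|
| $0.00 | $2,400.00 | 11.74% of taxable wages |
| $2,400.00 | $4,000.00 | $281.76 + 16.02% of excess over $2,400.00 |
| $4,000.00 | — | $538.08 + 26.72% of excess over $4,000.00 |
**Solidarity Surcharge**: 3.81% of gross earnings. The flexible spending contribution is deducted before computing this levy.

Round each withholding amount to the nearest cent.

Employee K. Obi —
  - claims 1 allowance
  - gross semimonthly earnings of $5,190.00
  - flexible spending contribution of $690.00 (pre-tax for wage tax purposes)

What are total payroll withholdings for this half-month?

Wage Tax: taxable = $5,190.00 − $690.00 − 1×$300.00 = $4,200.00
  $538.08 + 26.72% × ($4,200.00 − $4,000.00) = $538.08 + 26.72% × $200.00 = $591.52
Solidarity Surcharge: 3.81% × $4,500.00 = $171.45
Total: $591.52 + $171.45 = $762.97

$762.97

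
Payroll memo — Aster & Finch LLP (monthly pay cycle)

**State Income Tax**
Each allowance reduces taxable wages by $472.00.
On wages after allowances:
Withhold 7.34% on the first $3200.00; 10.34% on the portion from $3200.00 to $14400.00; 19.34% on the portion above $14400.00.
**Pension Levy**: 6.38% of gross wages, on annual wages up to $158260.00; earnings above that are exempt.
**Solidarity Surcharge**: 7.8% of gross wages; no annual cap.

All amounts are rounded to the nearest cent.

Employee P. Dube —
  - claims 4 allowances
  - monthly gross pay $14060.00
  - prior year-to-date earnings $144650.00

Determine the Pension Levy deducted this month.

Pension Levy: cap $158260.00 − YTD $144650.00 = $13610.00 subject; 6.38% × $13610.00 = $868.32

$868.32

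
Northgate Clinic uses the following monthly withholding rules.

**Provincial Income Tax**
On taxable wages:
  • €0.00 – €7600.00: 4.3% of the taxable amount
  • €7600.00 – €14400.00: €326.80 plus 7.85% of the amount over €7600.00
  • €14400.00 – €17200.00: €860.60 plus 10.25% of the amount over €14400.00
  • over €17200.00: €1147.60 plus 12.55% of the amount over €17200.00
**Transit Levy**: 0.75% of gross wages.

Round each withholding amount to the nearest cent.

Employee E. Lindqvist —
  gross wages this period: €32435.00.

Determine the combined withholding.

€3302.85

Provincial Income Tax: taxable = €32435.00
  €1147.60 + 12.55% × (€32435.00 − €17200.00) = €1147.60 + 12.55% × €15235.00 = €3059.59
Transit Levy: 0.75% × €32435.00 = €243.26
Total: €3059.59 + €243.26 = €3302.85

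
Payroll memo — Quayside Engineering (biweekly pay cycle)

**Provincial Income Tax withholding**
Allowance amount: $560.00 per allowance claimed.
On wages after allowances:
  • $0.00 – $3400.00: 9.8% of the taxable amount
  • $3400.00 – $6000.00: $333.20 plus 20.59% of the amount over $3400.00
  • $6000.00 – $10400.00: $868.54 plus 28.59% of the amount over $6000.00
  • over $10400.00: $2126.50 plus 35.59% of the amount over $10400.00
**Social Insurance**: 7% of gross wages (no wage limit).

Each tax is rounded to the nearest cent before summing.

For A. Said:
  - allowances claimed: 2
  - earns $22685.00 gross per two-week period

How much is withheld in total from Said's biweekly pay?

Provincial Income Tax: taxable = $22685.00 − 2×$560.00 = $21565.00
  $2126.50 + 35.59% × ($21565.00 − $10400.00) = $2126.50 + 35.59% × $11165.00 = $6100.12
Social Insurance: 7% × $22685.00 = $1587.95
Total: $6100.12 + $1587.95 = $7688.07

$7688.07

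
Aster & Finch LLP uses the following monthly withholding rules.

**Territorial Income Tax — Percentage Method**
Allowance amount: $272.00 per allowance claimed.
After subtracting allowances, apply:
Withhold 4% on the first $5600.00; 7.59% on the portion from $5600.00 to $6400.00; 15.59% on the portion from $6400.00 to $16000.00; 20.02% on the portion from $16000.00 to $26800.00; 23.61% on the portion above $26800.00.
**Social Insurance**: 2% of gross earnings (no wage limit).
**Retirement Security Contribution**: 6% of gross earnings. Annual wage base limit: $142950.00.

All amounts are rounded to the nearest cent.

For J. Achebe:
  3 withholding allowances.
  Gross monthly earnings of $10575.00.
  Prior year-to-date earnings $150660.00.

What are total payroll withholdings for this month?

Territorial Income Tax: taxable = $10575.00 − 3×$272.00 = $9759.00
  $284.72 + 15.59% × ($9759.00 − $6400.00) = $284.72 + 15.59% × $3359.00 = $808.39
Social Insurance: 2% × $10575.00 = $211.50
Retirement Security Contribution: YTD $150660.00 ≥ cap $142950.00 → $0.00
Total: $808.39 + $211.50 + $0.00 = $1019.89

$1019.89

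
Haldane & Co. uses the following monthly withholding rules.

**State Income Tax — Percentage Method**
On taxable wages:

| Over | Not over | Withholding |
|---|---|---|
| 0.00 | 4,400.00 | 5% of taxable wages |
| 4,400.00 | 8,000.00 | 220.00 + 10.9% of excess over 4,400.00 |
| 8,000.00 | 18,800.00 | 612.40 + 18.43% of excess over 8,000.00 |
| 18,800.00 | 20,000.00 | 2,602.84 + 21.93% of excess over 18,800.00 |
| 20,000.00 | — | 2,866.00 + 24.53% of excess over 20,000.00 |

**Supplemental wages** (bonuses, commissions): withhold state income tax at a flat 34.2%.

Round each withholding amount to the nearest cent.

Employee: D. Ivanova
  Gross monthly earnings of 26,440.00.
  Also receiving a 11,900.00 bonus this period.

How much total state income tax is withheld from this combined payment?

State Income Tax: taxable = 26,440.00
  2,866.00 + 24.53% × (26,440.00 − 20,000.00) = 2,866.00 + 24.53% × 6,440.00 = 4,445.73
Supplemental (34.2% flat on bonus): 34.2% × 11,900.00 = 4,069.80
Total state income tax: 4,445.73 + 4,069.80 = 8,515.53

8,515.53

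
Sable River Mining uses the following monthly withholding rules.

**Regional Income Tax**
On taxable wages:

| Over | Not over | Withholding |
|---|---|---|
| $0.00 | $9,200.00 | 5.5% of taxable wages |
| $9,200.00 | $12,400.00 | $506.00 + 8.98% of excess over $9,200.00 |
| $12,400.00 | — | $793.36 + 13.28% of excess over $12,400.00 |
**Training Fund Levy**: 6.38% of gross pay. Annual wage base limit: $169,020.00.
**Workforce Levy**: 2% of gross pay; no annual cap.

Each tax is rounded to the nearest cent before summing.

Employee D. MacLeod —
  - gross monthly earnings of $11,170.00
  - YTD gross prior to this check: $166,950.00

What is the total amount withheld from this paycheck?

Regional Income Tax: taxable = $11,170.00
  $506.00 + 8.98% × ($11,170.00 − $9,200.00) = $506.00 + 8.98% × $1,970.00 = $682.91
Training Fund Levy: cap $169,020.00 − YTD $166,950.00 = $2,070.00 subject; 6.38% × $2,070.00 = $132.07
Workforce Levy: 2% × $11,170.00 = $223.40
Total: $682.91 + $132.07 + $223.40 = $1,038.38

$1,038.38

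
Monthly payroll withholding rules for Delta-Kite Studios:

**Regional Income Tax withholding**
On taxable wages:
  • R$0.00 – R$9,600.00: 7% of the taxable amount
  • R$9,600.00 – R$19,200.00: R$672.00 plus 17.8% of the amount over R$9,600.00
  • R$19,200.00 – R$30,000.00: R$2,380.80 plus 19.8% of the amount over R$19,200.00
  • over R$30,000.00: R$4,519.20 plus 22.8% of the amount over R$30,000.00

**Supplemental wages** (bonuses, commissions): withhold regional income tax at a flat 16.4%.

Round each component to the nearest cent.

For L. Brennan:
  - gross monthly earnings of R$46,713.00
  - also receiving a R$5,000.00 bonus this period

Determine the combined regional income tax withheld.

Regional Income Tax: taxable = R$46,713.00
  R$4,519.20 + 22.8% × (R$46,713.00 − R$30,000.00) = R$4,519.20 + 22.8% × R$16,713.00 = R$8,329.76
Supplemental (16.4% flat on bonus): 16.4% × R$5,000.00 = R$820.00
Total regional income tax: R$8,329.76 + R$820.00 = R$9,149.76

R$9,149.76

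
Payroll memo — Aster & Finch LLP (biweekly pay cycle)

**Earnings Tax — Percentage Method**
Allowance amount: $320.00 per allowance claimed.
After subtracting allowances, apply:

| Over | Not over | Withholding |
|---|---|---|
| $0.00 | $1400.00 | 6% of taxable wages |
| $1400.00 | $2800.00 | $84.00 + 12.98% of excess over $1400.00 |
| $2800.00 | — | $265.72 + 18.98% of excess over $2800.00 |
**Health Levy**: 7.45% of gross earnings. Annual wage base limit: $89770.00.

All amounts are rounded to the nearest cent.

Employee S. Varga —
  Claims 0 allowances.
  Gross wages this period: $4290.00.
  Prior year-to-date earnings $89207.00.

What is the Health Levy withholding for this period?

Health Levy: cap $89770.00 − YTD $89207.00 = $563.00 subject; 7.45% × $563.00 = $41.94

$41.94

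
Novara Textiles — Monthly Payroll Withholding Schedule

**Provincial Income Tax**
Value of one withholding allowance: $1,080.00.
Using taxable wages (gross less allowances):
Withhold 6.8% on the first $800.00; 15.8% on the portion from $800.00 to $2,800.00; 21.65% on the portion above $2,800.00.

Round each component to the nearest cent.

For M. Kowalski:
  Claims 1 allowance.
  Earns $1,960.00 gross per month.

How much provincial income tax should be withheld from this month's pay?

Provincial Income Tax: taxable = $1,960.00 − 1×$1,080.00 = $880.00
  $54.40 + 15.8% × ($880.00 − $800.00) = $54.40 + 15.8% × $80.00 = $67.04

$67.04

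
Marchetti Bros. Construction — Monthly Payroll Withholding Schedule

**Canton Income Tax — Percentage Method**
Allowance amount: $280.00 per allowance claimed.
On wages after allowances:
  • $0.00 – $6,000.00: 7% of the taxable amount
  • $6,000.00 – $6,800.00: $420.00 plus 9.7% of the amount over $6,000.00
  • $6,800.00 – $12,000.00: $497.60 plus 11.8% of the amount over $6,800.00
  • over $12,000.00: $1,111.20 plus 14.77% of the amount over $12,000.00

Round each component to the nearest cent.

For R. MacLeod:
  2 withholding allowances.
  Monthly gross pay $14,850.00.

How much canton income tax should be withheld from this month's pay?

Canton Income Tax: taxable = $14,850.00 − 2×$280.00 = $14,290.00
  $1,111.20 + 14.77% × ($14,290.00 − $12,000.00) = $1,111.20 + 14.77% × $2,290.00 = $1,449.43

$1,449.43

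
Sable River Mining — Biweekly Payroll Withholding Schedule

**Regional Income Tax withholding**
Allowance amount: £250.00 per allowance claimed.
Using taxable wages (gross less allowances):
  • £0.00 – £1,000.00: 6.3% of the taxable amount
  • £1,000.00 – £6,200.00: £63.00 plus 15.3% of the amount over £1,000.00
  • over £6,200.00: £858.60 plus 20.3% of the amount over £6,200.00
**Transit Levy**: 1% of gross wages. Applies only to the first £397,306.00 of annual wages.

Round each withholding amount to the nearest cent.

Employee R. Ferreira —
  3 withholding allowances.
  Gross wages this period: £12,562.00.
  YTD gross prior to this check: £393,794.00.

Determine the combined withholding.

Regional Income Tax: taxable = £12,562.00 − 3×£250.00 = £11,812.00
  £858.60 + 20.3% × (£11,812.00 − £6,200.00) = £858.60 + 20.3% × £5,612.00 = £1,997.84
Transit Levy: cap £397,306.00 − YTD £393,794.00 = £3,512.00 subject; 1% × £3,512.00 = £35.12
Total: £1,997.84 + £35.12 = £2,032.96

£2,032.96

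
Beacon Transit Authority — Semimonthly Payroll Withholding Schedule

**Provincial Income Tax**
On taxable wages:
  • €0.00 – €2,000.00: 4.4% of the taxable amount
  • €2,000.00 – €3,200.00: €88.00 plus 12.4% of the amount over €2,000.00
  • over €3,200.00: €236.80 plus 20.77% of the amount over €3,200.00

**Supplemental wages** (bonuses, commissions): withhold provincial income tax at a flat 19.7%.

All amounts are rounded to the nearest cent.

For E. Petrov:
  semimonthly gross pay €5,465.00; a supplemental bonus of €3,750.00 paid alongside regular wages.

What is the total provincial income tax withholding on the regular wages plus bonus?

€1,445.99

Provincial Income Tax: taxable = €5,465.00
  €236.80 + 20.77% × (€5,465.00 − €3,200.00) = €236.80 + 20.77% × €2,265.00 = €707.24
Supplemental (19.7% flat on bonus): 19.7% × €3,750.00 = €738.75
Total provincial income tax: €707.24 + €738.75 = €1,445.99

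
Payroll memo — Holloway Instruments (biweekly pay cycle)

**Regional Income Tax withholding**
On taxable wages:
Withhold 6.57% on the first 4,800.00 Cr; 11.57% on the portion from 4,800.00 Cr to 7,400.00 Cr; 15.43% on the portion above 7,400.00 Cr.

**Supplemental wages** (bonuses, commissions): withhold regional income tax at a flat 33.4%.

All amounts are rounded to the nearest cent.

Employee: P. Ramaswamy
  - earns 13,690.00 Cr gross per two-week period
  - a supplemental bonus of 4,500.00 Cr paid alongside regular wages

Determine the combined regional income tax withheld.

Regional Income Tax: taxable = 13,690.00 Cr
  616.18 Cr + 15.43% × (13,690.00 Cr − 7,400.00 Cr) = 616.18 Cr + 15.43% × 6,290.00 Cr = 1,586.73 Cr
Supplemental (33.4% flat on bonus): 33.4% × 4,500.00 Cr = 1,503.00 Cr
Total regional income tax: 1,586.73 Cr + 1,503.00 Cr = 3,089.73 Cr

3,089.73 Cr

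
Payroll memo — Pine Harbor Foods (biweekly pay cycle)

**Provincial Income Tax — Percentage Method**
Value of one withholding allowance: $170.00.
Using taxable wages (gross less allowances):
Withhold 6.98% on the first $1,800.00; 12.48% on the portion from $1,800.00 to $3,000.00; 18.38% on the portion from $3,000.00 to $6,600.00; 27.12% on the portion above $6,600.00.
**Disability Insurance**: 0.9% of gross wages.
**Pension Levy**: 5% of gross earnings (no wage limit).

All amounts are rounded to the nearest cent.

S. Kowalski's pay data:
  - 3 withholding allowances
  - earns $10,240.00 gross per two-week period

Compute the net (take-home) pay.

Provincial Income Tax: taxable = $10,240.00 − 3×$170.00 = $9,730.00
  $937.08 + 27.12% × ($9,730.00 − $6,600.00) = $937.08 + 27.12% × $3,130.00 = $1,785.94
Disability Insurance: 0.9% × $10,240.00 = $92.16
Pension Levy: 5% × $10,240.00 = $512.00
Total withheld: $1,785.94 + $92.16 + $512.00 = $2,390.10
Net pay: $10,240.00 − $2,390.10 = $7,849.90

$7,849.90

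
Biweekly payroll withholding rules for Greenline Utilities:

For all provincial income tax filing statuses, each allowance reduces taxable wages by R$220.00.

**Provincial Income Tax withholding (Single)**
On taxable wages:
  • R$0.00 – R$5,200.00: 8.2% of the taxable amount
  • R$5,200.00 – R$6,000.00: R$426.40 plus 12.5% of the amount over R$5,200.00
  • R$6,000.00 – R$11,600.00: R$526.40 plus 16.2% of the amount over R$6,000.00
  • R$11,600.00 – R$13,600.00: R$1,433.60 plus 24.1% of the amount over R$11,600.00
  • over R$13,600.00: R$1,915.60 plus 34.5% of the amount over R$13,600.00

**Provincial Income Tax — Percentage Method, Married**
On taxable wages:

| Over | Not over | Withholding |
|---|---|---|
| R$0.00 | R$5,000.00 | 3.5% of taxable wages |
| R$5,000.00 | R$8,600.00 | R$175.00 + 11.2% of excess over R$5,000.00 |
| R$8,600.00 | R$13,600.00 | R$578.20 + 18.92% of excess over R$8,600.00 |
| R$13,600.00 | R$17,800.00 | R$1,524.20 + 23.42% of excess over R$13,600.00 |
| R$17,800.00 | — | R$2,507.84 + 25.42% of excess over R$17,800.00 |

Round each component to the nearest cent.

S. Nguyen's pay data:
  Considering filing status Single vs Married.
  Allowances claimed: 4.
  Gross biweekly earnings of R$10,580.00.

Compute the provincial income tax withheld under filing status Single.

R$1,125.80

Provincial Income Tax (Single): taxable = R$10,580.00 − 4×R$220.00 = R$9,700.00
  R$526.40 + 16.2% × (R$9,700.00 − R$6,000.00) = R$526.40 + 16.2% × R$3,700.00 = R$1,125.80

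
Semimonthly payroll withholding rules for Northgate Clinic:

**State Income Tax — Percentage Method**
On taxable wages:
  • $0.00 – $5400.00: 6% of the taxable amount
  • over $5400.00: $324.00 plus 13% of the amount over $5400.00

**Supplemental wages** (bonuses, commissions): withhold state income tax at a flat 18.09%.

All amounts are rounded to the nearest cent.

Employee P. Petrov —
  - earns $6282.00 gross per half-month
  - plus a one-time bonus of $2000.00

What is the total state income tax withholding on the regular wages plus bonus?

$800.46

State Income Tax: taxable = $6282.00
  $324.00 + 13% × ($6282.00 − $5400.00) = $324.00 + 13% × $882.00 = $438.66
Supplemental (18.09% flat on bonus): 18.09% × $2000.00 = $361.80
Total state income tax: $438.66 + $361.80 = $800.46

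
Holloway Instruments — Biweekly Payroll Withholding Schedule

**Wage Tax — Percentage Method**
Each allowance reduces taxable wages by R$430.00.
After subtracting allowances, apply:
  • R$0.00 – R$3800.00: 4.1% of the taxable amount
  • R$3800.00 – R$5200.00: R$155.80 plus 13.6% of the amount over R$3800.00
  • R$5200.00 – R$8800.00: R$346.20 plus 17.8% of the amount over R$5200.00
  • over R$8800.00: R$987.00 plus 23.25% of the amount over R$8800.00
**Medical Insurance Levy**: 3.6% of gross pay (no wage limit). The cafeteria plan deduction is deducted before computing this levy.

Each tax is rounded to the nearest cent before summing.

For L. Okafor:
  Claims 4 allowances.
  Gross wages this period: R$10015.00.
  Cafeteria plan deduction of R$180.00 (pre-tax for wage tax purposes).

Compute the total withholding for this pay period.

Wage Tax: taxable = R$10015.00 − R$180.00 − 4×R$430.00 = R$8115.00
  R$346.20 + 17.8% × (R$8115.00 − R$5200.00) = R$346.20 + 17.8% × R$2915.00 = R$865.07
Medical Insurance Levy: 3.6% × R$9835.00 = R$354.06
Total: R$865.07 + R$354.06 = R$1219.13

R$1219.13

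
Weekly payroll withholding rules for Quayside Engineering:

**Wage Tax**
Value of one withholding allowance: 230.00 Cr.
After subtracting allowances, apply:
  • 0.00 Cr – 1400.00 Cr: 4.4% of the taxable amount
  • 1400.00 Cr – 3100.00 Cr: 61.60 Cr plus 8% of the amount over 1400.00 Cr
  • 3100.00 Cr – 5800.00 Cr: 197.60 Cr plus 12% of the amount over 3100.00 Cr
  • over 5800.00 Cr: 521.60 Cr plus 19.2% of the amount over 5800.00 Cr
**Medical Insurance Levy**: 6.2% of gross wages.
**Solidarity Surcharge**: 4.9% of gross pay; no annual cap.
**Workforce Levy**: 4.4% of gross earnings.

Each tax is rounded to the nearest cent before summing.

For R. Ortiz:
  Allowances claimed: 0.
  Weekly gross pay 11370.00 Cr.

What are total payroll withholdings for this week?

3353.39 Cr

Wage Tax: taxable = 11370.00 Cr
  521.60 Cr + 19.2% × (11370.00 Cr − 5800.00 Cr) = 521.60 Cr + 19.2% × 5570.00 Cr = 1591.04 Cr
Medical Insurance Levy: 6.2% × 11370.00 Cr = 704.94 Cr
Solidarity Surcharge: 4.9% × 11370.00 Cr = 557.13 Cr
Workforce Levy: 4.4% × 11370.00 Cr = 500.28 Cr
Total: 1591.04 Cr + 704.94 Cr + 557.13 Cr + 500.28 Cr = 3353.39 Cr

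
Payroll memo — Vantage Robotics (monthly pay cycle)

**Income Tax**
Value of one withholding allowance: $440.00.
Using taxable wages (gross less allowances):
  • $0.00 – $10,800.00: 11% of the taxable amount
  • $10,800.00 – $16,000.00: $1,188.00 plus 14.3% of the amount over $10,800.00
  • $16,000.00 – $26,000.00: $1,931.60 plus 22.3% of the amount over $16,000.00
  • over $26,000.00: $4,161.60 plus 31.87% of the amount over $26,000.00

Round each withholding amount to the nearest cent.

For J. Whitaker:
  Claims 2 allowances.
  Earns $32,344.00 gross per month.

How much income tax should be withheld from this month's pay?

$5,902.98

Income Tax: taxable = $32,344.00 − 2×$440.00 = $31,464.00
  $4,161.60 + 31.87% × ($31,464.00 − $26,000.00) = $4,161.60 + 31.87% × $5,464.00 = $5,902.98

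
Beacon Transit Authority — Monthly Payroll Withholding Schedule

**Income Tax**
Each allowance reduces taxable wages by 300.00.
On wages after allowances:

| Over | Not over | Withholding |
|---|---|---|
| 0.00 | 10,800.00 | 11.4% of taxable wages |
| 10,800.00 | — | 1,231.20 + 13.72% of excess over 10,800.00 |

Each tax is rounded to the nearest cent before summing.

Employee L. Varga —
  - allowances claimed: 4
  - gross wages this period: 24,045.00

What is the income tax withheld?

Income Tax: taxable = 24,045.00 − 4×300.00 = 22,845.00
  1,231.20 + 13.72% × (22,845.00 − 10,800.00) = 1,231.20 + 13.72% × 12,045.00 = 2,883.77

2,883.77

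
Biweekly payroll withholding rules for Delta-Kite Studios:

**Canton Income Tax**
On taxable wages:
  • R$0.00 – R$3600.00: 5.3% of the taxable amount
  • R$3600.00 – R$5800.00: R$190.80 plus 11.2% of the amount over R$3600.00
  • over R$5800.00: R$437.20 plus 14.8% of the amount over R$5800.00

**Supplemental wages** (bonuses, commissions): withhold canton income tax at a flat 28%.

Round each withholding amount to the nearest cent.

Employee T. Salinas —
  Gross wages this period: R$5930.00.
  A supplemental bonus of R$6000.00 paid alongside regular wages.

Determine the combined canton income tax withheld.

Canton Income Tax: taxable = R$5930.00
  R$437.20 + 14.8% × (R$5930.00 − R$5800.00) = R$437.20 + 14.8% × R$130.00 = R$456.44
Supplemental (28% flat on bonus): 28% × R$6000.00 = R$1680.00
Total canton income tax: R$456.44 + R$1680.00 = R$2136.44

R$2136.44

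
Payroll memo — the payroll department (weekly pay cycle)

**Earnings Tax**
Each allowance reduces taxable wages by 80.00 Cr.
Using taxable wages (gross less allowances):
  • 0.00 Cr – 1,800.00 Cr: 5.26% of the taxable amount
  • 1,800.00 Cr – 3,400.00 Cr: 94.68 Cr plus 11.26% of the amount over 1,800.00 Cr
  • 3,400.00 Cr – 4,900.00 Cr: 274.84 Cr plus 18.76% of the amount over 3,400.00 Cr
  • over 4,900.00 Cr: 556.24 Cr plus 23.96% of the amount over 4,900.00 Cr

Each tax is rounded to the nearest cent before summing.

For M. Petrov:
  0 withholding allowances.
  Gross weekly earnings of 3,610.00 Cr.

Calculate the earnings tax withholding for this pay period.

Earnings Tax: taxable = 3,610.00 Cr
  274.84 Cr + 18.76% × (3,610.00 Cr − 3,400.00 Cr) = 274.84 Cr + 18.76% × 210.00 Cr = 314.24 Cr

314.24 Cr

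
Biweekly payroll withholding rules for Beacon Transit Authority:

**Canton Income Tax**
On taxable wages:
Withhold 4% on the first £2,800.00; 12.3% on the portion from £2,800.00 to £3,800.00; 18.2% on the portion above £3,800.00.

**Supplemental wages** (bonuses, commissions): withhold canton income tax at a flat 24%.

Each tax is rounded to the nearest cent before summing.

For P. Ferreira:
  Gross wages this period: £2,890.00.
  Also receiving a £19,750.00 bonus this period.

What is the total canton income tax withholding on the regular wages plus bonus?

£4,863.07

Canton Income Tax: taxable = £2,890.00
  £112.00 + 12.3% × (£2,890.00 − £2,800.00) = £112.00 + 12.3% × £90.00 = £123.07
Supplemental (24% flat on bonus): 24% × £19,750.00 = £4,740.00
Total canton income tax: £123.07 + £4,740.00 = £4,863.07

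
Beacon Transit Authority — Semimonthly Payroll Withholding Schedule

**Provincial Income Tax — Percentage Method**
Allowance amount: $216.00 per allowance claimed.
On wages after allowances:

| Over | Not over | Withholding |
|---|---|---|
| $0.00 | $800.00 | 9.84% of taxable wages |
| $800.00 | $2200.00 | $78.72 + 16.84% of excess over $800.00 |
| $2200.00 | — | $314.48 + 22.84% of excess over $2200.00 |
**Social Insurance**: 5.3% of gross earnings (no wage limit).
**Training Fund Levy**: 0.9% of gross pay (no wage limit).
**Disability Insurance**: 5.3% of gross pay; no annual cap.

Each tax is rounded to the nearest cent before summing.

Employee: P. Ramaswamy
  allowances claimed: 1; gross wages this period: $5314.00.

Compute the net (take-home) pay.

Provincial Income Tax: taxable = $5314.00 − 1×$216.00 = $5098.00
  $314.48 + 22.84% × ($5098.00 − $2200.00) = $314.48 + 22.84% × $2898.00 = $976.38
Social Insurance: 5.3% × $5314.00 = $281.64
Training Fund Levy: 0.9% × $5314.00 = $47.83
Disability Insurance: 5.3% × $5314.00 = $281.64
Total withheld: $976.38 + $281.64 + $47.83 + $281.64 = $1587.49
Net pay: $5314.00 − $1587.49 = $3726.51

$3726.51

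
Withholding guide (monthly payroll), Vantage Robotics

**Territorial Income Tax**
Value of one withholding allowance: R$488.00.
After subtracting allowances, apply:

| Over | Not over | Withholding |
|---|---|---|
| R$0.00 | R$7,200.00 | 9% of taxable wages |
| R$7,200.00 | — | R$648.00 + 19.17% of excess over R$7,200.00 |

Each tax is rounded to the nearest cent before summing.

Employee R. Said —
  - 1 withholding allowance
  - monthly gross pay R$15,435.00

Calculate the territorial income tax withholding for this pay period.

Territorial Income Tax: taxable = R$15,435.00 − 1×R$488.00 = R$14,947.00
  R$648.00 + 19.17% × (R$14,947.00 − R$7,200.00) = R$648.00 + 19.17% × R$7,747.00 = R$2,133.10

R$2,133.10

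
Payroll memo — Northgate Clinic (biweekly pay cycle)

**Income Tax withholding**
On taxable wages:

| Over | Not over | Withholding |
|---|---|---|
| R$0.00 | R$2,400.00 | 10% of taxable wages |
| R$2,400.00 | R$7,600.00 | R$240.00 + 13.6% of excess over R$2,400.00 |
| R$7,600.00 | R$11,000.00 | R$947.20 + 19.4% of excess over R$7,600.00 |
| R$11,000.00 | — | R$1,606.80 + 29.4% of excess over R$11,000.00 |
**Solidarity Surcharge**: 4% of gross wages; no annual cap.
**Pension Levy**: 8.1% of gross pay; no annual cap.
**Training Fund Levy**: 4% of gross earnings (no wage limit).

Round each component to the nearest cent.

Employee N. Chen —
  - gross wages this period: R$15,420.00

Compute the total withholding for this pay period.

R$5,388.90

Income Tax: taxable = R$15,420.00
  R$1,606.80 + 29.4% × (R$15,420.00 − R$11,000.00) = R$1,606.80 + 29.4% × R$4,420.00 = R$2,906.28
Solidarity Surcharge: 4% × R$15,420.00 = R$616.80
Pension Levy: 8.1% × R$15,420.00 = R$1,249.02
Training Fund Levy: 4% × R$15,420.00 = R$616.80
Total: R$2,906.28 + R$616.80 + R$1,249.02 + R$616.80 = R$5,388.90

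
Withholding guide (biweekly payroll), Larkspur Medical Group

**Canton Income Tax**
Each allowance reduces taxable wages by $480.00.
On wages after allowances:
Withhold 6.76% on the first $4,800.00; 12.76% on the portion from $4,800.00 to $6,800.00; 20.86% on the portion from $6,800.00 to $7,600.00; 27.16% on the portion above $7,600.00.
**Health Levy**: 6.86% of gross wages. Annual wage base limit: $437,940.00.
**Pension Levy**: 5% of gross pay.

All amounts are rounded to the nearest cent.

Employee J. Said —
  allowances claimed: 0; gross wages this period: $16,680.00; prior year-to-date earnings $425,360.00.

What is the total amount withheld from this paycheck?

$4,909.68

Canton Income Tax: taxable = $16,680.00
  $746.56 + 27.16% × ($16,680.00 − $7,600.00) = $746.56 + 27.16% × $9,080.00 = $3,212.69
Health Levy: cap $437,940.00 − YTD $425,360.00 = $12,580.00 subject; 6.86% × $12,580.00 = $862.99
Pension Levy: 5% × $16,680.00 = $834.00
Total: $3,212.69 + $862.99 + $834.00 = $4,909.68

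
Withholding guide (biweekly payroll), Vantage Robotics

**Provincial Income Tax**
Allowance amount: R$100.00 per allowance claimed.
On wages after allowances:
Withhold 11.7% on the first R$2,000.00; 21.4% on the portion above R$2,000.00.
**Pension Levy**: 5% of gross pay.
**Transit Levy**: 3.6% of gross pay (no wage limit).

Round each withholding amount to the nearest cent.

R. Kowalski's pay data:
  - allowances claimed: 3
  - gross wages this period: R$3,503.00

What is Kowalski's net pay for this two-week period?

R$2,710.30

Provincial Income Tax: taxable = R$3,503.00 − 3×R$100.00 = R$3,203.00
  R$234.00 + 21.4% × (R$3,203.00 − R$2,000.00) = R$234.00 + 21.4% × R$1,203.00 = R$491.44
Pension Levy: 5% × R$3,503.00 = R$175.15
Transit Levy: 3.6% × R$3,503.00 = R$126.11
Total withheld: R$491.44 + R$175.15 + R$126.11 = R$792.70
Net pay: R$3,503.00 − R$792.70 = R$2,710.30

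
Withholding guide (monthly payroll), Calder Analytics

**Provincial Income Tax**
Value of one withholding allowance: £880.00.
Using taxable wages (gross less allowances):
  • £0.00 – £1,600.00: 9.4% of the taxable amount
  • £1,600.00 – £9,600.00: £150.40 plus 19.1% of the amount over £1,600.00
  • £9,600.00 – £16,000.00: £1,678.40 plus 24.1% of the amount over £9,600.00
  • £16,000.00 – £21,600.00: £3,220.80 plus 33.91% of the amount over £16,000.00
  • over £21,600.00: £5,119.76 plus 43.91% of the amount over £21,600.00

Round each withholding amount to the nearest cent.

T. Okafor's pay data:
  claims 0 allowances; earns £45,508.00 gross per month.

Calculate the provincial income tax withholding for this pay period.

Provincial Income Tax: taxable = £45,508.00
  £5,119.76 + 43.91% × (£45,508.00 − £21,600.00) = £5,119.76 + 43.91% × £23,908.00 = £15,617.76

£15,617.76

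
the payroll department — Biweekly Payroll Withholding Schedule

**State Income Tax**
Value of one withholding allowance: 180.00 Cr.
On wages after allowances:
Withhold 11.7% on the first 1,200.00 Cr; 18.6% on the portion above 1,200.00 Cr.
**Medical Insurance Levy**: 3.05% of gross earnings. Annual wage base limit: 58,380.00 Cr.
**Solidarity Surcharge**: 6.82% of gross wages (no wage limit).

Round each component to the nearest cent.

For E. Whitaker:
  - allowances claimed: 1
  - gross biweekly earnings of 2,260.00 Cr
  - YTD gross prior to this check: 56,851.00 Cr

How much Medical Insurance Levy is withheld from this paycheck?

46.63 Cr

Medical Insurance Levy: cap 58,380.00 Cr − YTD 56,851.00 Cr = 1,529.00 Cr subject; 3.05% × 1,529.00 Cr = 46.63 Cr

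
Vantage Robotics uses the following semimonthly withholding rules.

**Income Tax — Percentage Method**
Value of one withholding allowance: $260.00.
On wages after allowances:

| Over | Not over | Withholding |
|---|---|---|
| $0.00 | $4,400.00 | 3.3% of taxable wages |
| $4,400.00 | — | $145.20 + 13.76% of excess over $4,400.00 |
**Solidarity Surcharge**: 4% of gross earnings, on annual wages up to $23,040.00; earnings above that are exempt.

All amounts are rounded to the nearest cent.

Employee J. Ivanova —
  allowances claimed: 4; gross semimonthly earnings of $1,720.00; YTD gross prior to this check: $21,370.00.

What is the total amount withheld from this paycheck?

Income Tax: taxable = $1,720.00 − 4×$260.00 = $680.00
  3.3% × $680.00 = $22.44
Solidarity Surcharge: cap $23,040.00 − YTD $21,370.00 = $1,670.00 subject; 4% × $1,670.00 = $66.80
Total: $22.44 + $66.80 = $89.24

$89.24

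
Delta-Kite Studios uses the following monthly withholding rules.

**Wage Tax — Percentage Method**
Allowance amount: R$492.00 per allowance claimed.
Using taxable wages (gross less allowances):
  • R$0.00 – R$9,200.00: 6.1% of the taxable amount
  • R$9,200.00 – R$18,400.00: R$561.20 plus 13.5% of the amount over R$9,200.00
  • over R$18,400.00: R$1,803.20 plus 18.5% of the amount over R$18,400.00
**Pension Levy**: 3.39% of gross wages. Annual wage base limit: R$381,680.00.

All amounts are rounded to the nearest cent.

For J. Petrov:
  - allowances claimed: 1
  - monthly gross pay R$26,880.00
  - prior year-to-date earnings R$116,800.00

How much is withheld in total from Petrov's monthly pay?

Wage Tax: taxable = R$26,880.00 − 1×R$492.00 = R$26,388.00
  R$1,803.20 + 18.5% × (R$26,388.00 − R$18,400.00) = R$1,803.20 + 18.5% × R$7,988.00 = R$3,280.98
Pension Levy: 3.39% × R$26,880.00 = R$911.23
Total: R$3,280.98 + R$911.23 = R$4,192.21

R$4,192.21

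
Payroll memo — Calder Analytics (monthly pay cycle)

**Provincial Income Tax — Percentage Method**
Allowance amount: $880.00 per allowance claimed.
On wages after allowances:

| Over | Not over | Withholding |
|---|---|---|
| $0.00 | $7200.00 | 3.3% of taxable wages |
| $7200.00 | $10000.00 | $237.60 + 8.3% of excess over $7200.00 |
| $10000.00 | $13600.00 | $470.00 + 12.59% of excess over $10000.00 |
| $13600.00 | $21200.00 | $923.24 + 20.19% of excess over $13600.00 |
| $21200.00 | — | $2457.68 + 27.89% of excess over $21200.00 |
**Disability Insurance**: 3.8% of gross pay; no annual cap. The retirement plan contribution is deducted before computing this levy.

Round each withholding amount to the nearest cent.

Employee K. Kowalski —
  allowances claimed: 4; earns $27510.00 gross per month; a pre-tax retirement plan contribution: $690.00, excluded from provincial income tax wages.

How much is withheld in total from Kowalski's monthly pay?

$4062.53

Provincial Income Tax: taxable = $27510.00 − $690.00 − 4×$880.00 = $23300.00
  $2457.68 + 27.89% × ($23300.00 − $21200.00) = $2457.68 + 27.89% × $2100.00 = $3043.37
Disability Insurance: 3.8% × $26820.00 = $1019.16
Total: $3043.37 + $1019.16 = $4062.53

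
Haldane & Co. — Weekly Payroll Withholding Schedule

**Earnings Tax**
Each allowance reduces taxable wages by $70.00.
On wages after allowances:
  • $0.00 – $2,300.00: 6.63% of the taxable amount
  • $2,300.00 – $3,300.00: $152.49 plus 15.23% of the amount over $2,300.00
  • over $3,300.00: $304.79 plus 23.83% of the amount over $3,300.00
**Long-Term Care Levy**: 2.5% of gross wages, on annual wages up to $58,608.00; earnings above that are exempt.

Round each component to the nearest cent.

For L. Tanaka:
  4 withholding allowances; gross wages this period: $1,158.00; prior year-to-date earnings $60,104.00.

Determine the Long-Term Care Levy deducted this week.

$0.00

Long-Term Care Levy: YTD $60,104.00 ≥ cap $58,608.00 → $0.00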